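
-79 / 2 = -39.50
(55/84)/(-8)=-55/672 = -0.08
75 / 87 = 25/29 = 0.86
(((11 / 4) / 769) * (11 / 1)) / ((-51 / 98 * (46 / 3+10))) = -5929/1987096 = 0.00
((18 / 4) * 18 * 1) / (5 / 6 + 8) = 486/53 = 9.17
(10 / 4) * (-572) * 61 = -87230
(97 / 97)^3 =1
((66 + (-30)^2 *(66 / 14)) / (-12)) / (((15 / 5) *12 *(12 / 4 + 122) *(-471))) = 5027/29673000 = 0.00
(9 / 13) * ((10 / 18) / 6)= 5/78 = 0.06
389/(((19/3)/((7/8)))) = 8169/152 = 53.74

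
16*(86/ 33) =1376/33 = 41.70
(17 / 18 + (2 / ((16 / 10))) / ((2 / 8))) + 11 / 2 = 103/9 = 11.44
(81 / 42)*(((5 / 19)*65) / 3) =2925/266 = 11.00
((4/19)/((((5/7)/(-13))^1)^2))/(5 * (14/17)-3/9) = 1689324/91675 = 18.43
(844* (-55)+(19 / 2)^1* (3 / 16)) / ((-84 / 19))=28222277/2688 = 10499.36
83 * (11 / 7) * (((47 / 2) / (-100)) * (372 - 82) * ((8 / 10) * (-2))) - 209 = 2452263/175 = 14012.93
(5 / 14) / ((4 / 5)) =25/56 = 0.45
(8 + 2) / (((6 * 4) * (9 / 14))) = 35/54 = 0.65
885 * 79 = 69915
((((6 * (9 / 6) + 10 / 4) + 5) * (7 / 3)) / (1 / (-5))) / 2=-385/4 = -96.25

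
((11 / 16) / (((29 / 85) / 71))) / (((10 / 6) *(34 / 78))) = 91377/464 = 196.93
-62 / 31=-2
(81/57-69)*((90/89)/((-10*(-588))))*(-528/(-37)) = -508464/3065783 = -0.17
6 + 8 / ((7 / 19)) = 194/7 = 27.71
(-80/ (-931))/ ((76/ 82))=1640/17689 = 0.09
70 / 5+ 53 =67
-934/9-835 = -8449/9 = -938.78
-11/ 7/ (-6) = 11/42 = 0.26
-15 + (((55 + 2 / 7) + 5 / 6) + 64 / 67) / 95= -202597/14070 = -14.40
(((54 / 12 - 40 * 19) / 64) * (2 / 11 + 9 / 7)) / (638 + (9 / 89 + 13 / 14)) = -15196127/560546624 = -0.03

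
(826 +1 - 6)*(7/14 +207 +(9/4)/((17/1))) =11591699/68 = 170466.16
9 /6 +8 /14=2.07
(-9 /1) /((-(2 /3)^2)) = 81/4 = 20.25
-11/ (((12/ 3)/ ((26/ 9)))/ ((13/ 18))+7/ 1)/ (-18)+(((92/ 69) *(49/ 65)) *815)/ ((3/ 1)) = 8755949/32058 = 273.13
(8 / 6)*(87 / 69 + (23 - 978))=-29248/23 = -1271.65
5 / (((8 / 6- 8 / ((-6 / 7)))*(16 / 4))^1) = 15/128 = 0.12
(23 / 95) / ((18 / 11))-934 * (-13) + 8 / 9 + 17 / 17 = 2307367/190 = 12144.04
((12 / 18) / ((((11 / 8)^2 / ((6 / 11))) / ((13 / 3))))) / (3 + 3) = 1664/11979 = 0.14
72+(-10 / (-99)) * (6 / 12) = 72.05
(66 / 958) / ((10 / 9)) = 297/4790 = 0.06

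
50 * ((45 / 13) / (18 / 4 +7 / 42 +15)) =8.80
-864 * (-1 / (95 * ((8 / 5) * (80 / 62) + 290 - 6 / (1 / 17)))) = 2232/46645 = 0.05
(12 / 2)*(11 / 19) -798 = -15096/19 = -794.53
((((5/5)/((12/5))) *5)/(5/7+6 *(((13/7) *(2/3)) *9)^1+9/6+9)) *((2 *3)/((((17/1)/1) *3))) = 175/55743 = 0.00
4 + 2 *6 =16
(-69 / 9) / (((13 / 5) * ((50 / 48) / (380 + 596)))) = -179584/65 = -2762.83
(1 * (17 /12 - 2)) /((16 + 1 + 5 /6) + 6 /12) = -7/220 = -0.03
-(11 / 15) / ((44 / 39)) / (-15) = 13/300 = 0.04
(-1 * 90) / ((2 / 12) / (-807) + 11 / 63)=-3050460/5911 = -516.06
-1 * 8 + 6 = -2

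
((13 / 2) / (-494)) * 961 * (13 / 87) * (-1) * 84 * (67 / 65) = 450709/2755 = 163.60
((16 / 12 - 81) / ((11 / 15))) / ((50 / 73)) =-158.61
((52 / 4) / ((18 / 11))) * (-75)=-3575/6 = -595.83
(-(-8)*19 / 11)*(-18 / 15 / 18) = -152/165 = -0.92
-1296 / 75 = -432/25 = -17.28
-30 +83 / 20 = -517/20 = -25.85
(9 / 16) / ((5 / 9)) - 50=-3919/80 = -48.99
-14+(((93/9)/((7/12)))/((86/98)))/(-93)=-1834/129 = -14.22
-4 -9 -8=-21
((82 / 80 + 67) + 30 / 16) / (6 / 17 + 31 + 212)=0.29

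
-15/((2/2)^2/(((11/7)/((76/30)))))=-2475/266 = -9.30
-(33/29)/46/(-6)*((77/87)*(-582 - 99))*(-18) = 1730421/38686 = 44.73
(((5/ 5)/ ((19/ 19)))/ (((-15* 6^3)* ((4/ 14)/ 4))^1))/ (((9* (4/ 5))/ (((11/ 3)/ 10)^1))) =-77/349920 = 0.00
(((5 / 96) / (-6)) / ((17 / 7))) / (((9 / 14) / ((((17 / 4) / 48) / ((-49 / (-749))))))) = -3745/497664 = -0.01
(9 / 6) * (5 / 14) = 15/28 = 0.54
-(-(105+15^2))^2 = -108900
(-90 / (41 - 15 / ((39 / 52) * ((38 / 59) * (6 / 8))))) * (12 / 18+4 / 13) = 64980/299 = 217.32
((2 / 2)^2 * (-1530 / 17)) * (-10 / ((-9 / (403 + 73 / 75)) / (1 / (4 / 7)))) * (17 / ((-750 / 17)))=30646427/1125 = 27241.27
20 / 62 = 10/31 = 0.32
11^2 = 121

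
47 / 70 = 0.67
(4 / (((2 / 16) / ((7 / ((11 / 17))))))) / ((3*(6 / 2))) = 3808/99 = 38.46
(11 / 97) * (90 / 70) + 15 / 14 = 1653/1358 = 1.22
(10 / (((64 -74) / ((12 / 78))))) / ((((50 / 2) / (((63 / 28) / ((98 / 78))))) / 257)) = -6939/2450 = -2.83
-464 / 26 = -232/13 = -17.85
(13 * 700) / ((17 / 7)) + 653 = 74801/17 = 4400.06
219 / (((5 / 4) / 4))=700.80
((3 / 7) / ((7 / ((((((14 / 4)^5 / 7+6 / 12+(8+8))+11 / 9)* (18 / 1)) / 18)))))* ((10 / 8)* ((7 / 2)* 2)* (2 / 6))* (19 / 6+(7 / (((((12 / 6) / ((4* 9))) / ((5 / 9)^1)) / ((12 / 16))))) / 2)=47148445/96768 = 487.23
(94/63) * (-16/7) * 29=-43616/441 = -98.90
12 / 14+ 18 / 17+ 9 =10.92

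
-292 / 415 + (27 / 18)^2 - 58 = -93713/1660 = -56.45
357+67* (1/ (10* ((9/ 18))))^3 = 44692/125 = 357.54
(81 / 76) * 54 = 2187/38 = 57.55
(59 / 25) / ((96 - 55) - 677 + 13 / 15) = -177/47635 = 0.00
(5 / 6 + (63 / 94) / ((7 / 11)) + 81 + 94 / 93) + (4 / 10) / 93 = 83.90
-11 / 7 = -1.57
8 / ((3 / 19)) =152/3 = 50.67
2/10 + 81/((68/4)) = 422/85 = 4.96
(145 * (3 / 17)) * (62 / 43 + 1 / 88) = 2392065/64328 = 37.19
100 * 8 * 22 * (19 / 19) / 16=1100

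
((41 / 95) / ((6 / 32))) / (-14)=-328/1995 = -0.16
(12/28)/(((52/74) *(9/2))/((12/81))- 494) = -444/489671 = 0.00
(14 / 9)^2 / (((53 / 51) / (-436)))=-1452752/1431 = -1015.20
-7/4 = -1.75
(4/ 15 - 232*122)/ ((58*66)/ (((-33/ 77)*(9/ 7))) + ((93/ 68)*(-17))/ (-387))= 219070896/53770175 = 4.07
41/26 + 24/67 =3371/1742 = 1.94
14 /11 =1.27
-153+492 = 339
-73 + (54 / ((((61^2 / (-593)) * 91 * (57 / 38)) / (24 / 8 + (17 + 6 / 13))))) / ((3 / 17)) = -50502913/628849 = -80.31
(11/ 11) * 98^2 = 9604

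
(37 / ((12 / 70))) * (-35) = -45325/6 = -7554.17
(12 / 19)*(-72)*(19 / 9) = -96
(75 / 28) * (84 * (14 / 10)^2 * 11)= 4851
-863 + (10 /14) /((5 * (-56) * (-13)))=-4397847/5096 = -863.00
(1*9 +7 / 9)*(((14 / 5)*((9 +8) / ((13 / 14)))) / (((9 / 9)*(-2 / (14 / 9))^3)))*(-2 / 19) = 201146176/8102835 = 24.82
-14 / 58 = -7/29 = -0.24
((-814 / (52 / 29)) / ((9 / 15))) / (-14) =59015/1092 = 54.04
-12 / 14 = -6/7 = -0.86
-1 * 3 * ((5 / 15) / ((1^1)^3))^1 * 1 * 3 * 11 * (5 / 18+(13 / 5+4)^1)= -6809/30 = -226.97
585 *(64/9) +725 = 4885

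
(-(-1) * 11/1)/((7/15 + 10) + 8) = 165/277 = 0.60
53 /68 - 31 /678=16913/23052 = 0.73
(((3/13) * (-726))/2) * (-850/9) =102850/13 = 7911.54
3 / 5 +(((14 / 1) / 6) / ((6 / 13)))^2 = 42377/1620 = 26.16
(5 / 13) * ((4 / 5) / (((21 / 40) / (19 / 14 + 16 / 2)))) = 10480/1911 = 5.48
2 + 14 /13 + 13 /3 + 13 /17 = 5420/663 = 8.17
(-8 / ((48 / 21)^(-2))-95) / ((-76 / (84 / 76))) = 20109/10108 = 1.99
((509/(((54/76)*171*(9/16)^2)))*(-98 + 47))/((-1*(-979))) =-4430336/6423219 = -0.69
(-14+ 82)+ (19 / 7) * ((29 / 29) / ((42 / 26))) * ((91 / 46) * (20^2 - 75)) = 1109263/966 = 1148.31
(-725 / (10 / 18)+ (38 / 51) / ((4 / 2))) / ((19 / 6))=-133072/323 = -411.99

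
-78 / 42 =-13/7 = -1.86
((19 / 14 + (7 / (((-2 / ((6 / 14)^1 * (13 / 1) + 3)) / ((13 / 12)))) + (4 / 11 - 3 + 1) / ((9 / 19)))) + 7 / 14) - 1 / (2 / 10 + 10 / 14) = -35.19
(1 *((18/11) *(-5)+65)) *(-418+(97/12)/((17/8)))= -13202500/561 = -23533.87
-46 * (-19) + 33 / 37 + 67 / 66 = 2138965/2442 = 875.91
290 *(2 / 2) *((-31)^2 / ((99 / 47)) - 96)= 10342270/99 = 104467.37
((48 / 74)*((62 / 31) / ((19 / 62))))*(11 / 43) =32736/30229 = 1.08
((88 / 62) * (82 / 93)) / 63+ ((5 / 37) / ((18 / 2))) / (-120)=0.02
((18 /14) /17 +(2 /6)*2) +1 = 622/357 = 1.74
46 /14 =23/7 = 3.29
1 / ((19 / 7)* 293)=7/5567 = 0.00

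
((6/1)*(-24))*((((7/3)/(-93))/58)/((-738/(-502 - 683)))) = 11060/110577 = 0.10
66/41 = 1.61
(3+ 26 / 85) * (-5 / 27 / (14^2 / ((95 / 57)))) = -0.01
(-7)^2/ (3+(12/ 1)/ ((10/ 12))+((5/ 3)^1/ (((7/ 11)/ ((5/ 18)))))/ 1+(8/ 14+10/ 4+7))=46305/26648 = 1.74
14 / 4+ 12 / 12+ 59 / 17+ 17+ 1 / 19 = 16165/646 = 25.02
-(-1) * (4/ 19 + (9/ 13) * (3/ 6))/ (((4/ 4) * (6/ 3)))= 275/988 = 0.28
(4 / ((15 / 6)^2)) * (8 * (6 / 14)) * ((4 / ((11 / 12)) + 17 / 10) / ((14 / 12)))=768384/67375 = 11.40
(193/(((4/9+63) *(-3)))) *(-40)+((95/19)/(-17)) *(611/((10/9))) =-2352489/19414 = -121.17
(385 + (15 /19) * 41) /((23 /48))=380640/437 = 871.03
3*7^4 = 7203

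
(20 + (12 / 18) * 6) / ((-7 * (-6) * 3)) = 4/21 = 0.19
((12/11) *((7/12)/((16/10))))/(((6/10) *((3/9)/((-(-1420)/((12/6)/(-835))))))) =-51874375/44 = -1178963.07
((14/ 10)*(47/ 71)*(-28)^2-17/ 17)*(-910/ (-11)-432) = -989626202/3905 = -253425.40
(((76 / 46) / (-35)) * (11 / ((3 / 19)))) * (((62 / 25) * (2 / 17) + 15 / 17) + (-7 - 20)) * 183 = 759636416/48875 = 15542.43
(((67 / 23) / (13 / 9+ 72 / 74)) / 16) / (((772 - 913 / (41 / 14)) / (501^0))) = 8241/50360800 = 0.00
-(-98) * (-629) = -61642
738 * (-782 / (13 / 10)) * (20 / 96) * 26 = -2404650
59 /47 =1.26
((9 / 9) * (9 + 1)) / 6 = 5/3 = 1.67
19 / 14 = 1.36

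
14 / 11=1.27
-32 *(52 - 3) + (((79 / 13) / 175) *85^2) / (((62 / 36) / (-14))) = -1453820/403 = -3607.49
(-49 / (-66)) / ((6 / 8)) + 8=8.99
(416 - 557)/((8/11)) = -1551/8 = -193.88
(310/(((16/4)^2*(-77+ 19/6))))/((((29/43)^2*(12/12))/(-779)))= 669772515/1490252 = 449.44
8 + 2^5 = 40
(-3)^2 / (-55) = -9/55 = -0.16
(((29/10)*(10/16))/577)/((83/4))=29/191564 = 0.00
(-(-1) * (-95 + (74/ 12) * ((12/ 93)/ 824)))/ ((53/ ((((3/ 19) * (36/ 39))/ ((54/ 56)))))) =-101919524/376196067 = -0.27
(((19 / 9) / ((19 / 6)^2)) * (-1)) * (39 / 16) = -39/76 = -0.51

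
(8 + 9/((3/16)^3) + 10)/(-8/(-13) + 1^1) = 53950/63 = 856.35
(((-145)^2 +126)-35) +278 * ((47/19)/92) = 18461917/874 = 21123.47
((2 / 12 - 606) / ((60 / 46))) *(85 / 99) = -398.79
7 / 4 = 1.75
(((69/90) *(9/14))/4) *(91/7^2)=897/3920 = 0.23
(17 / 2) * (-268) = -2278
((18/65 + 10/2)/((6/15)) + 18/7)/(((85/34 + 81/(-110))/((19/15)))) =599621/52962 = 11.32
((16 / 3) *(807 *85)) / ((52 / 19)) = 1737740/13 = 133672.31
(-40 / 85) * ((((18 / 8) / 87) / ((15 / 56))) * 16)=-0.73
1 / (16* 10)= 1/160 = 0.01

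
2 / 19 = 0.11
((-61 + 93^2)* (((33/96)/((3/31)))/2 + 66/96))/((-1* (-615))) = 1015531/29520 = 34.40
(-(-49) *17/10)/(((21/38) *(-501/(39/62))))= -29393/155310 = -0.19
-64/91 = -0.70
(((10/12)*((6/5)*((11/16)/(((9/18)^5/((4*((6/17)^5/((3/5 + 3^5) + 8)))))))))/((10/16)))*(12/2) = 16422912/893090053 = 0.02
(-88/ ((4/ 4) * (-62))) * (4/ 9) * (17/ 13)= 2992/3627 = 0.82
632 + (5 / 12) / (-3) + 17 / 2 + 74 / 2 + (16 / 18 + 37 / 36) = 12227/18 = 679.28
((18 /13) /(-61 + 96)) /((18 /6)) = 6/455 = 0.01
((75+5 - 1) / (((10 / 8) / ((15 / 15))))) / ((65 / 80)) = 5056/65 = 77.78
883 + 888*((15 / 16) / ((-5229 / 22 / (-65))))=645298/581 = 1110.67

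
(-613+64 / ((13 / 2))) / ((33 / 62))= -486142/429 = -1133.20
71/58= 1.22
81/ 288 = 9/32 = 0.28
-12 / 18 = -2/3 = -0.67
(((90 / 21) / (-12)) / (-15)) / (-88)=-1/3696 = 0.00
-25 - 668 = -693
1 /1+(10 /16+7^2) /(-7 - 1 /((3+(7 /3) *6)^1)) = -5789/960 = -6.03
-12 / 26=-6/13 = -0.46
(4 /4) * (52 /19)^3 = 140608/6859 = 20.50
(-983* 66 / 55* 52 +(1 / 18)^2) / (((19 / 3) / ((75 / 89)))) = -496847495/60876 = -8161.63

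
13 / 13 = 1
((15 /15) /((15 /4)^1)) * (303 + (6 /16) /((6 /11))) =4859/60 = 80.98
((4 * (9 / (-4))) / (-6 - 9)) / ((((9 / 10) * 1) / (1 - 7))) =-4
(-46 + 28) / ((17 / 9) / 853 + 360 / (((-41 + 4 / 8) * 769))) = 35421678/18389 = 1926.24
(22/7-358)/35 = -2484/245 = -10.14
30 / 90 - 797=-2390/3 = -796.67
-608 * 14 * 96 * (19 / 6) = -2587648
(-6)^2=36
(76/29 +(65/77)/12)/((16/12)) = 2.02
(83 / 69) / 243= 83/16767 = 0.00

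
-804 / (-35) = 804/35 = 22.97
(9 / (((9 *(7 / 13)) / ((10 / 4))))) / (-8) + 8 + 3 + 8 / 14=1231/112 = 10.99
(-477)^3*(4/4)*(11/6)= -397948221/2 = -198974110.50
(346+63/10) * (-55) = -38753/2 = -19376.50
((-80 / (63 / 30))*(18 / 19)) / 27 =-1600/1197 = -1.34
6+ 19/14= 103/14 = 7.36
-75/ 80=-15/16 = -0.94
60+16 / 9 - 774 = -712.22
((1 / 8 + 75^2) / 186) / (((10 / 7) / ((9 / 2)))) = 945021/9920 = 95.26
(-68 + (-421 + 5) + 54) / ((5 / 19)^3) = -23594.96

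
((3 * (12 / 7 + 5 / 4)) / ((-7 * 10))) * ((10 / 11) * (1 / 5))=-249/10780 = -0.02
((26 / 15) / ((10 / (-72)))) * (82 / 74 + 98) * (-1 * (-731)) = -836340024/925 = -904151.38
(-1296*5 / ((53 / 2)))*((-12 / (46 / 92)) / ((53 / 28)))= 8709120/2809 = 3100.43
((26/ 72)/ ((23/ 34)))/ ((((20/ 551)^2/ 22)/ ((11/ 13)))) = 624507257/82800 = 7542.36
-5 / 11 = -0.45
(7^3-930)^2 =344569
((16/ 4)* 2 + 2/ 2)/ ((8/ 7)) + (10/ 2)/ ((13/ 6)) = 10.18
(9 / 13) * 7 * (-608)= -38304/13 = -2946.46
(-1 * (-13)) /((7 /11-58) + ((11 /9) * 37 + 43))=99/235 = 0.42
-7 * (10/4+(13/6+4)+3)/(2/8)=-980/3 = -326.67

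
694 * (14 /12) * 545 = 1323805/3 = 441268.33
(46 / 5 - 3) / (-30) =-0.21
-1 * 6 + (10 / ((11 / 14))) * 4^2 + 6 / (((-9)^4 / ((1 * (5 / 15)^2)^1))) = 42790864/216513 = 197.64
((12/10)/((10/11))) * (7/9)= 77/75 = 1.03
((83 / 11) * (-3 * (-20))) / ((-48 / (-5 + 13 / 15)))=2573/66 = 38.98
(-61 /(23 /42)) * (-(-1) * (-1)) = 2562/23 = 111.39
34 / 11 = 3.09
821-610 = 211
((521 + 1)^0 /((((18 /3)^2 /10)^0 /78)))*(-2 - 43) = -3510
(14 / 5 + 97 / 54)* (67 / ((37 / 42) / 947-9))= -551181463/16106805 = -34.22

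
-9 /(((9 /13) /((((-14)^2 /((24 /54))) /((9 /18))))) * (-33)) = 3822/11 = 347.45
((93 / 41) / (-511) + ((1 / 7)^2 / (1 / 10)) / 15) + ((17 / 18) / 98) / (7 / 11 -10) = 4425097/543804156 = 0.01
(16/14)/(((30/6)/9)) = 72/35 = 2.06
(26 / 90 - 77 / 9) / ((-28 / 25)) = 155/21 = 7.38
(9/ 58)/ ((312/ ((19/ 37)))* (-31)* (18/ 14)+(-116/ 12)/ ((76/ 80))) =-3591/560650504 = 0.00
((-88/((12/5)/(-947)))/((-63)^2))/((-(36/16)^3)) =-6666880/8680203 = -0.77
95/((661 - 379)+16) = 95/298 = 0.32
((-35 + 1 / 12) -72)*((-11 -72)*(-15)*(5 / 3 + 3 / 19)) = -13843570/57 = -242869.65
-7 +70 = 63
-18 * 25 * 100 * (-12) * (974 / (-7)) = -525960000/7 = -75137142.86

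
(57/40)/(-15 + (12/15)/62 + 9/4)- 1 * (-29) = 456259/15794 = 28.89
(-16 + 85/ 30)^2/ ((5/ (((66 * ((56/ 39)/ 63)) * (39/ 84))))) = 68651/2835 = 24.22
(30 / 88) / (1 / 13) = 195/44 = 4.43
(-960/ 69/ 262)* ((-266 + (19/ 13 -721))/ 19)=2049920/744211 = 2.75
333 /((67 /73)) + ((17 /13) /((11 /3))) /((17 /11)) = 316218/871 = 363.05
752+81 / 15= 3787/5 = 757.40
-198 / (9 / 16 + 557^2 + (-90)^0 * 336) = -3168/4969369 = 0.00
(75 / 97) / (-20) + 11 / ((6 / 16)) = 34099/1164 = 29.29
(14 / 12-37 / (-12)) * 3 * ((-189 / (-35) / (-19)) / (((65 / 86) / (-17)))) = 1006587/12350 = 81.51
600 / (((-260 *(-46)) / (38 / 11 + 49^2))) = 396735/3289 = 120.62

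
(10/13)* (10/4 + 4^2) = 185/13 = 14.23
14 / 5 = 2.80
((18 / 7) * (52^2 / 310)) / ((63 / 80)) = 43264/1519 = 28.48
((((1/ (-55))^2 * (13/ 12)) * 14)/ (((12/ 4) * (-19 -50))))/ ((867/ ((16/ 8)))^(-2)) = -7600411/1669800 = -4.55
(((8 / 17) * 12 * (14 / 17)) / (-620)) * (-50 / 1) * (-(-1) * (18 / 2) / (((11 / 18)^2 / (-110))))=-97977600/98549 = -994.20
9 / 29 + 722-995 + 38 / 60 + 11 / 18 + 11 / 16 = -5653421/20880 = -270.76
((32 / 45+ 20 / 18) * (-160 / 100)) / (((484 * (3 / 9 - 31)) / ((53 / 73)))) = 2173/15236925 = 0.00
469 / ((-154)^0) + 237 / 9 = 1486/3 = 495.33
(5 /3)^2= 25/9 = 2.78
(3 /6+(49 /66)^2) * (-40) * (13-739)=91580/3 = 30526.67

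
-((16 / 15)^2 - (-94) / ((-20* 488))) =-247741/219600 = -1.13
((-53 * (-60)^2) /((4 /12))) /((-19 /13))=7441200/19 = 391642.11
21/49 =3/7 = 0.43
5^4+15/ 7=4390/7 = 627.14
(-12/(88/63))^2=35721/484 = 73.80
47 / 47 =1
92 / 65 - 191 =-12323/65 = -189.58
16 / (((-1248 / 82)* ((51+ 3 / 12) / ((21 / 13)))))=-28/845 = -0.03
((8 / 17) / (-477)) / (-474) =4/1921833 = 0.00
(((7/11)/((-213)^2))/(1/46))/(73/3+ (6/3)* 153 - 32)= 322/148885935 = 0.00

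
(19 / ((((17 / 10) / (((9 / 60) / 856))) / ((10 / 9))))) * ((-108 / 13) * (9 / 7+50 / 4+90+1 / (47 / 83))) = -59382315/31119452 = -1.91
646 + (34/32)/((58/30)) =299999/464 = 646.55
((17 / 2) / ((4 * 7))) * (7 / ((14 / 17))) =289/112 = 2.58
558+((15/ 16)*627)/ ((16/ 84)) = 233217/64 = 3644.02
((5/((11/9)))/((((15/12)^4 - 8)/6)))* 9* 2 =-79.48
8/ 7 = 1.14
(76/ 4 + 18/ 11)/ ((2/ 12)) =1362/11 = 123.82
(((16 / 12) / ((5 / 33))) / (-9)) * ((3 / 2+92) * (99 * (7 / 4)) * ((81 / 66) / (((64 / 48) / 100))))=-5831595/4 = -1457898.75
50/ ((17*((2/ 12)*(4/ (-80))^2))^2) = 288000000/289 = 996539.79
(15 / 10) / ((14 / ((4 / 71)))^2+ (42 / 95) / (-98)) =3990/164260973 = 0.00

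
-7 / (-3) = 7/3 = 2.33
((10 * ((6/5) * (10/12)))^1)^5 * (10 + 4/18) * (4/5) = 7360000/9 = 817777.78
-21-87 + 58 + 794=744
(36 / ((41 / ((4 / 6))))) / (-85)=-24/3485 = -0.01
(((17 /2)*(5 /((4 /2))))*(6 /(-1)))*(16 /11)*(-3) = 6120/11 = 556.36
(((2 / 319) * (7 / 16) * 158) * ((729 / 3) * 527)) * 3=212453199/1276 = 166499.37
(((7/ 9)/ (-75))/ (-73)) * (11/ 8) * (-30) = -77/13140 = -0.01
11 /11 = 1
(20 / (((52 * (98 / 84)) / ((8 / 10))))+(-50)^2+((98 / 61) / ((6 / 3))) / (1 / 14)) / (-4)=-6970695/11102 = -627.88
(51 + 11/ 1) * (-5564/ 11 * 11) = -344968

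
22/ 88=1/4 = 0.25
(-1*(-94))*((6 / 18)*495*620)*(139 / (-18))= -222775300/3 = -74258433.33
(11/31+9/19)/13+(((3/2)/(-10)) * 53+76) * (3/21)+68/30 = 7751591/643188 = 12.05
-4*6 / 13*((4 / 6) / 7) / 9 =-16/819 = -0.02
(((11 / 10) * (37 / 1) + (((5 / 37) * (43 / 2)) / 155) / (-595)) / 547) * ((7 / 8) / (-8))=-1736019/213319060 = -0.01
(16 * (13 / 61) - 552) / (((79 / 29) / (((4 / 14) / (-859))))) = 1940912/28976647 = 0.07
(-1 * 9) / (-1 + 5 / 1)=-9/4 = -2.25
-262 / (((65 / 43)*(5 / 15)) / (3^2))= -304182/65 = -4679.72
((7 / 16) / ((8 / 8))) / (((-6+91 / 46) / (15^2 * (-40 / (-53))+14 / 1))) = -784231/39220 = -20.00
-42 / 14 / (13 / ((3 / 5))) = -9/65 = -0.14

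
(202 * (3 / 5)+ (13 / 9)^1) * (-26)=-143494/45 = -3188.76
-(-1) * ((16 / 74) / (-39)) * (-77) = 616/1443 = 0.43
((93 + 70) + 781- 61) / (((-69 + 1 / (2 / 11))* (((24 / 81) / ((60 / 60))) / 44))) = -262251/127 = -2064.97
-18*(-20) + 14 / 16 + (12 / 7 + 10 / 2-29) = 18961/56 = 338.59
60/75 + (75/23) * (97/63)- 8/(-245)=98951/16905 = 5.85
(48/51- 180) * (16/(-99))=48704/1683 = 28.94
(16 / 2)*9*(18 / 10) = 129.60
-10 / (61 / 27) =-270/61 = -4.43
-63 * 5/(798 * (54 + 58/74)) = -555/77026 = -0.01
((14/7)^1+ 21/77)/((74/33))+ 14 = 15.01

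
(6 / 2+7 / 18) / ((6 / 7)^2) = 2989/648 = 4.61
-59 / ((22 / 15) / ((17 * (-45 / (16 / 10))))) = 3385125/176 = 19233.66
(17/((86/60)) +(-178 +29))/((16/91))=-536627/688 = -779.98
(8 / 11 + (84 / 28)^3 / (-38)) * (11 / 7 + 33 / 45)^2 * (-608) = -85184/1575 = -54.09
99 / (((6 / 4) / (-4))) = -264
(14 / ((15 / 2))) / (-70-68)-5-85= -93164/1035 = -90.01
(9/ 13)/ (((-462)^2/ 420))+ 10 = 110125/11011 = 10.00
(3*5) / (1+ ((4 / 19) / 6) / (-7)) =5985/397 = 15.08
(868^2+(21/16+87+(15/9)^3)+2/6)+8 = 325522919/432 = 753525.28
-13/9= -1.44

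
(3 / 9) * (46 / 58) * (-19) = -437/87 = -5.02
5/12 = 0.42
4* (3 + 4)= 28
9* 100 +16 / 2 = 908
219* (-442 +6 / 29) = -2805828/29 = -96752.69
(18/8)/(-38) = -9/152 = -0.06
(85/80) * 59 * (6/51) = 59/8 = 7.38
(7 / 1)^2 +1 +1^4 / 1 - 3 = 48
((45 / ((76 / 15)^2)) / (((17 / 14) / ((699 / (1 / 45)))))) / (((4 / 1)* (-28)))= -318481875/785536 = -405.43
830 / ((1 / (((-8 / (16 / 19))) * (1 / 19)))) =-415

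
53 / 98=0.54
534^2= 285156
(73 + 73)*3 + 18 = 456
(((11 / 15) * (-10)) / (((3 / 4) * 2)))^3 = -85184/729 = -116.85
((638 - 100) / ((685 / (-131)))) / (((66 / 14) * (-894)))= 0.02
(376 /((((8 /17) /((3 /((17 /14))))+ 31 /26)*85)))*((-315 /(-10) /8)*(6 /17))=4850118/1090975 = 4.45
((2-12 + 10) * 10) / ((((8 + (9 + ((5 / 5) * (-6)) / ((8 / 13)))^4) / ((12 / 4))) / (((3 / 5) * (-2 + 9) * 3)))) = 0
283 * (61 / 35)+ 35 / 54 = 933427/1890 = 493.88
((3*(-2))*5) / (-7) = 30/7 = 4.29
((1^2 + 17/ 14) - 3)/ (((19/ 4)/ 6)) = -132/133 = -0.99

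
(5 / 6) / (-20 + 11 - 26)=-1/42 = -0.02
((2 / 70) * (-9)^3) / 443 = -729/15505 = -0.05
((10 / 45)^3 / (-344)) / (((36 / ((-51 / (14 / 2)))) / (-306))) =-289/146286 = 0.00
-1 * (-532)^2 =-283024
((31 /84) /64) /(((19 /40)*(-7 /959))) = -21235/12768 = -1.66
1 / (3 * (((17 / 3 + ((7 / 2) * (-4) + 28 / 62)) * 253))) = -31/185449 = 0.00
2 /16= 1/8 = 0.12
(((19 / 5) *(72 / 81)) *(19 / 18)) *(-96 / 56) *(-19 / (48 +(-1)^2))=109744/46305 = 2.37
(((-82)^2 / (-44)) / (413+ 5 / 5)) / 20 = -1681/91080 = -0.02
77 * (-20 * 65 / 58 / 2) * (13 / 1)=-11218.10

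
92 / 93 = 0.99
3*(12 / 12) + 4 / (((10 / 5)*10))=3.20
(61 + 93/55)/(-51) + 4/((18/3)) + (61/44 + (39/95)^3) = 572685087/641316500 = 0.89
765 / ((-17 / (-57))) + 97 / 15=38572/15 = 2571.47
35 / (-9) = -35/9 = -3.89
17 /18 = 0.94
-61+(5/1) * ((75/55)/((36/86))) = -2951/66 = -44.71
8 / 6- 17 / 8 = -0.79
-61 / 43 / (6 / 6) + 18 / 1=713/43 = 16.58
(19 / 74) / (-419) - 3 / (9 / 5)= -155087/93018 = -1.67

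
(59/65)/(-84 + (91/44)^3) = -5025856/416122525 = -0.01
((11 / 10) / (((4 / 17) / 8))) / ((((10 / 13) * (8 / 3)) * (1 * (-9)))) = -2431/1200 = -2.03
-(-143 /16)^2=-79.88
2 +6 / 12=2.50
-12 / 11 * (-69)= 828/11 = 75.27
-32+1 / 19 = -607/19 = -31.95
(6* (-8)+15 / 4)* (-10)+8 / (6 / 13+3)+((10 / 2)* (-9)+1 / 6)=17999/45 = 399.98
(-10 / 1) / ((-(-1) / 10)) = -100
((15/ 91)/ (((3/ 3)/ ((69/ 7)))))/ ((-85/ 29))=-6003/10829 = -0.55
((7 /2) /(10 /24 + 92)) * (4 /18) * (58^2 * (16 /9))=1507072/29943 = 50.33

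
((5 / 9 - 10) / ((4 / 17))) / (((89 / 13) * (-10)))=3757/6408 = 0.59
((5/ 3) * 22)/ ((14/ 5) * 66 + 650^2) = 275/3170136 = 0.00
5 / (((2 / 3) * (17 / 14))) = 105/17 = 6.18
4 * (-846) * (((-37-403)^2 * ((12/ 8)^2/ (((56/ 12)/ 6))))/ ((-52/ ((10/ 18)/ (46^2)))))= 460647000/48139 = 9569.10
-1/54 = -0.02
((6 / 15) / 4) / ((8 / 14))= 7/40 = 0.18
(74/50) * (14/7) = 74/25 = 2.96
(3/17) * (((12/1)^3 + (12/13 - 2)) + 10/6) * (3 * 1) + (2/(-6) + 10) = 613144/663 = 924.80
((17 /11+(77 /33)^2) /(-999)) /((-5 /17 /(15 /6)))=5882/98901 = 0.06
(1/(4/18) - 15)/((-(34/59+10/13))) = 5369/688 = 7.80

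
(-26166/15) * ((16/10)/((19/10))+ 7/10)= -1277773/475 = -2690.05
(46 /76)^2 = 529/1444 = 0.37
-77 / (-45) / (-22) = -7/90 = -0.08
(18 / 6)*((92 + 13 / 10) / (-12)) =-933/40 = -23.32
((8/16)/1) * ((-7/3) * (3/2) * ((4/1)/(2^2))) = -7/4 = -1.75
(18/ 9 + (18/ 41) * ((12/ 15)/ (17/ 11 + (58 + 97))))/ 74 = 58901/2176895 = 0.03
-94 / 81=-1.16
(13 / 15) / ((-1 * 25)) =-13/375 = -0.03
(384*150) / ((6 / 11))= 105600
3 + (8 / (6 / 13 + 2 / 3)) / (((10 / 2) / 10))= 189/11 = 17.18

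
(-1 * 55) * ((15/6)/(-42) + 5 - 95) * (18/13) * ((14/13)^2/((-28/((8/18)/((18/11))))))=-77.16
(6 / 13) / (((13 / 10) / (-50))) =-3000/169 = -17.75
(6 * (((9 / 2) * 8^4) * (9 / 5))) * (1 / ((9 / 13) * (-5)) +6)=28422144/25 = 1136885.76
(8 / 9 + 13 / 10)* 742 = 1624.16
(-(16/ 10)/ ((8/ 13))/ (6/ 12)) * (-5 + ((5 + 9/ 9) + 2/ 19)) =-546/95 = -5.75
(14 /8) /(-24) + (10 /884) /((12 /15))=-1247/21216 = -0.06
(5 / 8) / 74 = 0.01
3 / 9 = 1/3 = 0.33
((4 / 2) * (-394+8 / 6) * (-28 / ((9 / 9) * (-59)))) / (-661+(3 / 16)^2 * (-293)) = 16887808/30417981 = 0.56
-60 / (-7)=60/7 = 8.57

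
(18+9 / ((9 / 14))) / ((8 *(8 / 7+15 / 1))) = 28/113 = 0.25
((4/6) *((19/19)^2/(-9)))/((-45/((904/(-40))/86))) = -113/261225 = 0.00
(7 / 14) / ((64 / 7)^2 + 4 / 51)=2499/418184 = 0.01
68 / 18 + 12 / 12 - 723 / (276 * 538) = 2126159/445464 = 4.77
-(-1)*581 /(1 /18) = 10458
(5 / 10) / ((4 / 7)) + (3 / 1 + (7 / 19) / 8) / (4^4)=34511/38912 = 0.89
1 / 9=0.11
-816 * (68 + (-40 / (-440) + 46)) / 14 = -6649.87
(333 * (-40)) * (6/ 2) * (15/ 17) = -599400/17 = -35258.82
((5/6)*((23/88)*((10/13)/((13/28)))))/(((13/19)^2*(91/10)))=1037875/12252669 = 0.08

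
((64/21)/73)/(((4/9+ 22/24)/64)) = 49152/25039 = 1.96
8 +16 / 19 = 168/19 = 8.84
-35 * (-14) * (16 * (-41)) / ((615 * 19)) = -1568/57 = -27.51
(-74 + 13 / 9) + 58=-14.56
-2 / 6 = -1/3 = -0.33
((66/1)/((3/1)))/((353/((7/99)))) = 14/3177 = 0.00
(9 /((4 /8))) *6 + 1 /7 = 757/7 = 108.14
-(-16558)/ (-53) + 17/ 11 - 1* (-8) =-176573/583 = -302.87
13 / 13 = 1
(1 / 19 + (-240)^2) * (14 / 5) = 15321614/95 = 161280.15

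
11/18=0.61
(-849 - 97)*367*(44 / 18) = -7638004/9 = -848667.11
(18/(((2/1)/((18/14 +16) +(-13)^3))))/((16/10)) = -343305/28 = -12260.89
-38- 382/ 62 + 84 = 1235/31 = 39.84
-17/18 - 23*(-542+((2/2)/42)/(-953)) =748389505/60039 = 12465.06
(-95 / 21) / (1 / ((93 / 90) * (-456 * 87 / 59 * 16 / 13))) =3868.60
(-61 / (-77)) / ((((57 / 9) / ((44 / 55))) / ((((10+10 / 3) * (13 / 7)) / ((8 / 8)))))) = 25376/10241 = 2.48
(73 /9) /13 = 73/117 = 0.62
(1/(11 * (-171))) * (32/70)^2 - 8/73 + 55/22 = 804137149/336416850 = 2.39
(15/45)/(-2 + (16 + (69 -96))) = -1/39 = -0.03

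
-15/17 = -0.88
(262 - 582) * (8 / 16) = -160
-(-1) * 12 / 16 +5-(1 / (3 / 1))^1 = 65/12 = 5.42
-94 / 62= -47/31 = -1.52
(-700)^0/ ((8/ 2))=0.25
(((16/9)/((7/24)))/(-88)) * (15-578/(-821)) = -1.09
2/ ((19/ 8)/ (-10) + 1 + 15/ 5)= 160/301 = 0.53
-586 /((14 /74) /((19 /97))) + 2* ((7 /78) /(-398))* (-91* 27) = -163659845/270242 = -605.60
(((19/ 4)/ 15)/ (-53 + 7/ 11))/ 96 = -209/3317760 = 0.00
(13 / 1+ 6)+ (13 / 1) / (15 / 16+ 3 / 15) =213/7 = 30.43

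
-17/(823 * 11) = -17/9053 = 0.00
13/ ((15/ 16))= 208/15 = 13.87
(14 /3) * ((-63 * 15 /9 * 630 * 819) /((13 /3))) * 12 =-700131600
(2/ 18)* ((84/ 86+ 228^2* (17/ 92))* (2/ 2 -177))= -557394464/2967 = -187864.67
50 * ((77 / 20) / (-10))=-77/4 = -19.25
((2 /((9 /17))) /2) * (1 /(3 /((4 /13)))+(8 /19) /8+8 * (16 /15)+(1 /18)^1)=3304477/200070 = 16.52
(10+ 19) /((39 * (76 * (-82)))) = -29/243048 = 0.00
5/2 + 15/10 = 4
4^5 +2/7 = 7170/7 = 1024.29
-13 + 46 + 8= 41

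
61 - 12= 49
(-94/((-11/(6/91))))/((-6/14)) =-188/143 = -1.31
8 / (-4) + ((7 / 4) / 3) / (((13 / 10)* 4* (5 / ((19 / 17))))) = -10475/5304 = -1.97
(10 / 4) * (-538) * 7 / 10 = -1883/2 = -941.50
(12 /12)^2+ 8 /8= 2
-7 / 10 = -0.70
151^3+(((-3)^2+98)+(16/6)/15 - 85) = 154933793/45 = 3442973.18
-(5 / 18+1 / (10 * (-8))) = -191/720 = -0.27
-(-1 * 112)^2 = -12544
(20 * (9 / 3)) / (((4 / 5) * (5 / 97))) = 1455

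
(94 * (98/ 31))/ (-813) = -9212/25203 = -0.37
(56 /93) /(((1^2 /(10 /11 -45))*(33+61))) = -13580/48081 = -0.28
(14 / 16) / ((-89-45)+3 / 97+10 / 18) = -6111/931760 = -0.01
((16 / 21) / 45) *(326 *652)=3400832/945 = 3598.76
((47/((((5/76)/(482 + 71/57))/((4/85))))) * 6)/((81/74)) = 613129664/6885 = 89052.96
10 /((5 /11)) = 22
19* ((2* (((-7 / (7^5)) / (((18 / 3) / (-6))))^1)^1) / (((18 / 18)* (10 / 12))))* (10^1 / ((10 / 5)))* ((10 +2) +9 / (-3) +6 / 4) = 342/343 = 1.00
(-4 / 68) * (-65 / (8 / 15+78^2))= 975/1551556 = 0.00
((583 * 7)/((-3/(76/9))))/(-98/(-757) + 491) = -234788092/10038195 = -23.39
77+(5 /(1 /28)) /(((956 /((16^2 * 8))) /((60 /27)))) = 1599227/2151 = 743.48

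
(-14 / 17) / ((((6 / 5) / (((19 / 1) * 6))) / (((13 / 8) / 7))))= -1235/68 = -18.16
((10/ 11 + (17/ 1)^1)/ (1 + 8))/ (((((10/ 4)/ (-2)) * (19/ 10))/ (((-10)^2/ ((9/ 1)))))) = -157600/16929 = -9.31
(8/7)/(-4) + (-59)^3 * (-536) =770582006/7 = 110083143.71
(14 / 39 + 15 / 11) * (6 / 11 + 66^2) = 11804786/1573 = 7504.63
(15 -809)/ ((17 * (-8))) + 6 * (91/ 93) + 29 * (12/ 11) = 1005097/23188 = 43.35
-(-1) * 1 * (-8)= -8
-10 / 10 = -1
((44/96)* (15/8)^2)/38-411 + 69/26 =-103271451/252928 = -408.30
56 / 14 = 4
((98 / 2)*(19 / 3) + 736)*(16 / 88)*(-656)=-4118368/33 = -124799.03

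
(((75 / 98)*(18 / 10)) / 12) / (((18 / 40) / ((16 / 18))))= 100/441 = 0.23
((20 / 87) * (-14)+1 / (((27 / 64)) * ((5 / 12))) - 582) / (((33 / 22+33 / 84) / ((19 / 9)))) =-402344152/622485 = -646.35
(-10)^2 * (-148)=-14800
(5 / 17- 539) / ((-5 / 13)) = 119054/85 = 1400.64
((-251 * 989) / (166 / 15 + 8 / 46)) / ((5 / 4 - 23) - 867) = 24.85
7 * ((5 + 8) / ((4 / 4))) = 91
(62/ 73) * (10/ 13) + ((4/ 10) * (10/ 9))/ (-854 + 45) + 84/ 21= 32149100/6909669 = 4.65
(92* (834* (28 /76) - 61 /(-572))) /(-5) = -15366277/2717 = -5655.60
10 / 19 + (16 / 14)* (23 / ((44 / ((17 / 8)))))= 10509/5852 = 1.80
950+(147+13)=1110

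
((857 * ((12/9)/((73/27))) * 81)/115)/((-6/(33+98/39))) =-38457018/21827 = -1761.90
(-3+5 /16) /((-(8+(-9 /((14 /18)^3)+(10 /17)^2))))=-4262461/17101008 = -0.25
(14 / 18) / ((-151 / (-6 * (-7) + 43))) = -595/1359 = -0.44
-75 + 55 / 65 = -964/13 = -74.15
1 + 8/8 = 2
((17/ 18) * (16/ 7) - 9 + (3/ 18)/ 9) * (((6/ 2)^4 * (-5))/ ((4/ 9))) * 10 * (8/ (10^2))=69633/14 = 4973.79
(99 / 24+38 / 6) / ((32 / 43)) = 10793/768 = 14.05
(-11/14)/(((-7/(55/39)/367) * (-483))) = -222035/1846026 = -0.12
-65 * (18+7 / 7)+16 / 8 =-1233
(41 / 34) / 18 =41/612 = 0.07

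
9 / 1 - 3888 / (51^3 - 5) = 8.97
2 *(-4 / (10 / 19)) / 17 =-76/85 = -0.89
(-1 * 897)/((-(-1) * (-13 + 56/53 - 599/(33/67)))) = 120681/165226 = 0.73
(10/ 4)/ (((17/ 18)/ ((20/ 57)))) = 300/323 = 0.93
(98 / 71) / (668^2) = 49/15840952 = 0.00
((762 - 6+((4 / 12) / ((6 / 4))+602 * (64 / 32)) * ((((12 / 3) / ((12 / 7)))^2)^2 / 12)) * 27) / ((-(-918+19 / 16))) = 130542104/1188189 = 109.87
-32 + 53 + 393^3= 60698478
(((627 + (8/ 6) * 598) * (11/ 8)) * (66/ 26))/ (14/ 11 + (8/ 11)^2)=62560993/22672 = 2759.39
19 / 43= 0.44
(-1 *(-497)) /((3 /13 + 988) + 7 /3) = 19383/38632 = 0.50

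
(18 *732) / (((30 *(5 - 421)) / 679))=-372771/520 = -716.87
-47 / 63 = -0.75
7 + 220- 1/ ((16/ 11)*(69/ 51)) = 83349/368 = 226.49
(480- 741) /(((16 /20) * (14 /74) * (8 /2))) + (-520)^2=30236515/112 = 269968.88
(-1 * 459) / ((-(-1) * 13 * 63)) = -51/91 = -0.56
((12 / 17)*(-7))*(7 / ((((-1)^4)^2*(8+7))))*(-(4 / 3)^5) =200704/20655 = 9.72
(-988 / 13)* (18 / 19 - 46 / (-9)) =-4144/9 = -460.44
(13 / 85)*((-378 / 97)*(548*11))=-3592.67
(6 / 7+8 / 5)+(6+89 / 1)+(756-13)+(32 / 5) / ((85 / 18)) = 2504392/2975 = 841.81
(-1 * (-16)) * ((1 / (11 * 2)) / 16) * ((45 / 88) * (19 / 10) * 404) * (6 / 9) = 5757/484 = 11.89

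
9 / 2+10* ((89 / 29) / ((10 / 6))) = 1329/58 = 22.91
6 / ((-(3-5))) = 3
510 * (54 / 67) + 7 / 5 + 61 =473.44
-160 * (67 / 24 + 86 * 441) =-18205820/3 = -6068606.67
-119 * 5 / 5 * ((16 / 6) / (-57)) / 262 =476/22401 = 0.02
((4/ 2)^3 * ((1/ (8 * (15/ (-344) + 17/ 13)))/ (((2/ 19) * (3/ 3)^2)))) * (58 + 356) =3111.33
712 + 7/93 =66223/93 = 712.08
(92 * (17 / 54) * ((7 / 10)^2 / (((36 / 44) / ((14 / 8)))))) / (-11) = -134113/48600 = -2.76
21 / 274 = 0.08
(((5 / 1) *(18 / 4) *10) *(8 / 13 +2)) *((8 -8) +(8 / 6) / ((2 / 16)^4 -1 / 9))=-376012800/53131 = -7077.09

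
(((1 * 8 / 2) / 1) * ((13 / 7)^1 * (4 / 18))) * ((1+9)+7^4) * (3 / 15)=250744/315 = 796.01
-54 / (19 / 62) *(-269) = 900612/19 = 47400.63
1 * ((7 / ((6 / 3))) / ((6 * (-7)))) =-1/12 = -0.08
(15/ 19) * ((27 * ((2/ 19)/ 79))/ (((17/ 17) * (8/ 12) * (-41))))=-1215/1169279 = 0.00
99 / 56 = 1.77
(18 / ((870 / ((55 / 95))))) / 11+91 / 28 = 35827/11020 = 3.25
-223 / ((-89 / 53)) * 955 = 11287145/89 = 126821.85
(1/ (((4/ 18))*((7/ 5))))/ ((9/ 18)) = 45/7 = 6.43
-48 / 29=-1.66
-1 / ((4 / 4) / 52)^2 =-2704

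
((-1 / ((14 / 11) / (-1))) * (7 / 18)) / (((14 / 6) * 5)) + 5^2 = 10511/420 = 25.03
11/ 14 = 0.79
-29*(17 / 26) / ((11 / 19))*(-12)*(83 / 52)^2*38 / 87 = 42277793/96668 = 437.35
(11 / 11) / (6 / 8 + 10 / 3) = 12/49 = 0.24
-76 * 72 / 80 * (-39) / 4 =666.90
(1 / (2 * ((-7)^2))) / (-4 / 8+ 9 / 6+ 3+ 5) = 1/882 = 0.00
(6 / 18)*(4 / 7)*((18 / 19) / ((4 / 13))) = 78/133 = 0.59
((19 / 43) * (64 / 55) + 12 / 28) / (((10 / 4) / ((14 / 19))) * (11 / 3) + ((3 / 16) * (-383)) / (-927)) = 25720336/341522555 = 0.08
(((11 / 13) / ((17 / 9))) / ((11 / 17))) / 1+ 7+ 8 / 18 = 952/117 = 8.14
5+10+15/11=180/11 = 16.36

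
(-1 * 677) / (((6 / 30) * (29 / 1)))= -3385/29 = -116.72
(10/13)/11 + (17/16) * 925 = 982.88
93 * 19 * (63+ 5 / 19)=111786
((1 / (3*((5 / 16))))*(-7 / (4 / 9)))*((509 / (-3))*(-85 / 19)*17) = -4118828/19 = -216780.42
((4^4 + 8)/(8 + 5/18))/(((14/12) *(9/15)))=47520/1043 = 45.56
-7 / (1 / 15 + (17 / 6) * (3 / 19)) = -3990/293 = -13.62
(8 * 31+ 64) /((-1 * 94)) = -156/47 = -3.32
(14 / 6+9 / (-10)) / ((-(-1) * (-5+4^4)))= 43/7530 = 0.01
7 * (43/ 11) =301/11 = 27.36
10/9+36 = 334/9 = 37.11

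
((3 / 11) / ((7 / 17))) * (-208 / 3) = -3536/77 = -45.92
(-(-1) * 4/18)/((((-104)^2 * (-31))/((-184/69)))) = 1/565812 = 0.00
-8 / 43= -0.19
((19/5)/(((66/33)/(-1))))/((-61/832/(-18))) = -142272/305 = -466.47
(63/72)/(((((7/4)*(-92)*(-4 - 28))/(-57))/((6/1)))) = -171/2944 = -0.06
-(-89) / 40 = 89/40 = 2.22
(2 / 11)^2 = 0.03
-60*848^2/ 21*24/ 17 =-345169920/119 = -2900587.56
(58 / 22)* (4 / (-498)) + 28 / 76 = 18071/52041 = 0.35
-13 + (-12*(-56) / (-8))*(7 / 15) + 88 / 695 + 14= -26461/695 = -38.07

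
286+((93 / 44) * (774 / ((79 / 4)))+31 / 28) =369.94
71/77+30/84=197/154 = 1.28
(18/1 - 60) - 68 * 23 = -1606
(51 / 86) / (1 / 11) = 561/86 = 6.52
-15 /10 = -3/2 = -1.50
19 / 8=2.38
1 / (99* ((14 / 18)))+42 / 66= 0.65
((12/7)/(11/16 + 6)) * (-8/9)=-512/2247 = -0.23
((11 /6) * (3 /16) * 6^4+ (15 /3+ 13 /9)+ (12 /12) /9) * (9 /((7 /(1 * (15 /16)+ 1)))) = 252247/224 = 1126.10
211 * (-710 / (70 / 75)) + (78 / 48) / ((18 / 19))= -161793071/1008 = -160509.00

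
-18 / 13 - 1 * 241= -3151/13 = -242.38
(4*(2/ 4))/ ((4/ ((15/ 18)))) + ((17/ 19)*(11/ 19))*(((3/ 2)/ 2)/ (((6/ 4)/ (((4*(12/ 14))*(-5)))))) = -122005/30324 = -4.02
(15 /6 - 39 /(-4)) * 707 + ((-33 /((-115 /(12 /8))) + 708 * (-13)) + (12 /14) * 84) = -216577/460 = -470.82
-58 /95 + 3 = 227/95 = 2.39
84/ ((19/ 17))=1428/19 = 75.16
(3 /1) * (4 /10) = 6/5 = 1.20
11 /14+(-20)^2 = 5611/14 = 400.79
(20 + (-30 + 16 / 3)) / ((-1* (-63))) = -2/27 = -0.07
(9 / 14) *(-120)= -540/7 = -77.14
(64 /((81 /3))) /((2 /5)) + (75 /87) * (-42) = -23710/783 = -30.28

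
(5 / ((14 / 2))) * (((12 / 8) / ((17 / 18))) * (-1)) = -135/119 = -1.13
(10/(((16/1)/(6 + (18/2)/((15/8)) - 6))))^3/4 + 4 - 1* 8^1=11/4 = 2.75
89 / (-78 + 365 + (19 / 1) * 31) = 89/876 = 0.10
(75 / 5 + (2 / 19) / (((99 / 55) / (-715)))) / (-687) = 4585/117477 = 0.04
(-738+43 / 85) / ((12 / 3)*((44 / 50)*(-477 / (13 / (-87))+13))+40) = -4074655/62556328 = -0.07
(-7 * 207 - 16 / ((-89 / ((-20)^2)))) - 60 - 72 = -134309/89 = -1509.09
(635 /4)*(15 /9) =3175/12 = 264.58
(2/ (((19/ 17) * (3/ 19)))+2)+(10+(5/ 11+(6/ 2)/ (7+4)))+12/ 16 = 24.81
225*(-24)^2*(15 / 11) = 1944000/11 = 176727.27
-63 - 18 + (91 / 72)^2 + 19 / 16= -405467/5184 = -78.22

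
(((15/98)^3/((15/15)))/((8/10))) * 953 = 16081875/3764768 = 4.27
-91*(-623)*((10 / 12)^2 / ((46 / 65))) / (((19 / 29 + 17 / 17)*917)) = 381665375/10412928 = 36.65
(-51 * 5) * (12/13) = -235.38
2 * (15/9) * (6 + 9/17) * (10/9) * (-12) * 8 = -118400/51 = -2321.57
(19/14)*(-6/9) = -19/21 = -0.90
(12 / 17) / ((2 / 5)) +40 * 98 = 66670/17 = 3921.76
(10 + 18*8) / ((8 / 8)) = 154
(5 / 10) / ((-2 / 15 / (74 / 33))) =-185/22 = -8.41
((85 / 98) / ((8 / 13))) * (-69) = -97.25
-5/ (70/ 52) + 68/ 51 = -50/21 = -2.38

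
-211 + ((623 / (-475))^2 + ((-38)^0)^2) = -46993121/225625 = -208.28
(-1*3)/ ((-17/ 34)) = 6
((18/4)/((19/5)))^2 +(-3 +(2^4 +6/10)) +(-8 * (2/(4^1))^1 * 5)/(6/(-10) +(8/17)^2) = 67.84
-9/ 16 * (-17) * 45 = 430.31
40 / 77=0.52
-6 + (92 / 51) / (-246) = -37684/6273 = -6.01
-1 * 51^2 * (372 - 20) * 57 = -52186464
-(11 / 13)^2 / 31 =-121/5239 = -0.02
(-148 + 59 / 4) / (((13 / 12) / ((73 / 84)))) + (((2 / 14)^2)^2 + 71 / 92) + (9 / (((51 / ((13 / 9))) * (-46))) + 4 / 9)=-892918091/8449119 = -105.68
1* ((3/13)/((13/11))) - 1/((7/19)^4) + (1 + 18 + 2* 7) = -8554639/405769 = -21.08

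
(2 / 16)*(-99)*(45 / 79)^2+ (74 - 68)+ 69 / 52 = 2149467/649064 = 3.31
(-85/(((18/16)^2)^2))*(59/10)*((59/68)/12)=-445568/19683 = -22.64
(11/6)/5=11/30 = 0.37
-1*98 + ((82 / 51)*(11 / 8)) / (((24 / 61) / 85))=109331/288 = 379.62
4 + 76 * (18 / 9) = 156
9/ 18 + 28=57/2 = 28.50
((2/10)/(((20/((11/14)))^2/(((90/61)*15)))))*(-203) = -94743/68320 = -1.39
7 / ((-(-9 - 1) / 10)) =7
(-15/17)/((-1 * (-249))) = -5/1411 = 0.00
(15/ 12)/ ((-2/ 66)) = -165/4 = -41.25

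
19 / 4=4.75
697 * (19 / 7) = 13243/7 = 1891.86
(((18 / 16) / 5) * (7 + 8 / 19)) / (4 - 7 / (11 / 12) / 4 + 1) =13959/25840 = 0.54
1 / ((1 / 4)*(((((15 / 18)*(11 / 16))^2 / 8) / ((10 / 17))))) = 589824/10285 = 57.35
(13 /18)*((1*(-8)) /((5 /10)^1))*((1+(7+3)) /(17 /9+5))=-572/31 = -18.45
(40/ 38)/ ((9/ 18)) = 40/19 = 2.11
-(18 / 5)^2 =-324/25 = -12.96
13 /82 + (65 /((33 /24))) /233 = 75959/210166 = 0.36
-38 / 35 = -1.09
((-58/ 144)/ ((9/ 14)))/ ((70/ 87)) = -841/1080 = -0.78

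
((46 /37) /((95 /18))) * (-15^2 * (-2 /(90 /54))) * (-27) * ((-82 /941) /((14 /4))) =42.76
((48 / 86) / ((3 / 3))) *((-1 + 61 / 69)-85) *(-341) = 16021544/989 = 16199.74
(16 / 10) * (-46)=-368/5 = -73.60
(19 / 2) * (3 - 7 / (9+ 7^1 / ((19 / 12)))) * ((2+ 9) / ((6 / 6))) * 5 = 66044/51 = 1294.98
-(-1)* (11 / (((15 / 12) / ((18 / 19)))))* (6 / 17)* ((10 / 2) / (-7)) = -4752/2261 = -2.10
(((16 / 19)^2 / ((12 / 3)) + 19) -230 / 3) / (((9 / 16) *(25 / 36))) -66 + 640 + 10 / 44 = 254374987/595650 = 427.05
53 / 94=0.56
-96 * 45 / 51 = -1440/17 = -84.71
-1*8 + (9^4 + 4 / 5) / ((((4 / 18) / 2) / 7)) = 2066927/5 = 413385.40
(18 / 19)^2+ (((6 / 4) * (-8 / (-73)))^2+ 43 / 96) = 253465747/184681824 = 1.37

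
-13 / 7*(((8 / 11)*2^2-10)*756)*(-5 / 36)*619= -9414990/11 = -855908.18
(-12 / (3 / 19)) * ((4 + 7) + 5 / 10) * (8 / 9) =-6992/9 = -776.89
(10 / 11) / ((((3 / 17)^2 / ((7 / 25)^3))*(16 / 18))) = 99127/137500 = 0.72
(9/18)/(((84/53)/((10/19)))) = 265/1596 = 0.17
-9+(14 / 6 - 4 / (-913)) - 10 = -45638/2739 = -16.66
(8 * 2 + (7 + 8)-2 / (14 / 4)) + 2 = 227/7 = 32.43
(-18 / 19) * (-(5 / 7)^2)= 450/931 = 0.48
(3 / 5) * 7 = 21/5 = 4.20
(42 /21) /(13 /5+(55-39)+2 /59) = 590/5497 = 0.11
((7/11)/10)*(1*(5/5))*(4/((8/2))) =7/110 = 0.06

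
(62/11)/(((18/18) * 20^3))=31/44000 = 0.00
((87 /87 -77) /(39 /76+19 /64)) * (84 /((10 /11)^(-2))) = -155258880/23837 = -6513.36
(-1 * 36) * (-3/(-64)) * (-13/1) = 351/16 = 21.94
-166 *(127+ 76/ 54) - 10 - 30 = -576602/27 = -21355.63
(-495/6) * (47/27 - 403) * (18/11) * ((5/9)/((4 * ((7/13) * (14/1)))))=998.03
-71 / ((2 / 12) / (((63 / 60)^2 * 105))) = -1972593/40 = -49314.82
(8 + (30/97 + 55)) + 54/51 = 106143/1649 = 64.37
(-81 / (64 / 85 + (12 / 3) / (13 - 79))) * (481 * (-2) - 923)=428281425/1942 = 220536.26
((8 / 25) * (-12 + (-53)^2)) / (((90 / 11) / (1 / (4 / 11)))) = 338437/1125 = 300.83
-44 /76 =-11/19 = -0.58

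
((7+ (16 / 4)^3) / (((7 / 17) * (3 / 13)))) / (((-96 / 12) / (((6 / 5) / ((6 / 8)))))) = -15691/105 = -149.44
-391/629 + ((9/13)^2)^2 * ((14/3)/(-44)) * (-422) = 9.66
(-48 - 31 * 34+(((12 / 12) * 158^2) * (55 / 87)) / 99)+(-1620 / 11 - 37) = -9705647/8613 = -1126.86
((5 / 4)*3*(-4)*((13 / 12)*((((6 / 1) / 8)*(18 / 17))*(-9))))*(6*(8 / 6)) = 15795/17 = 929.12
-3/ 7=-0.43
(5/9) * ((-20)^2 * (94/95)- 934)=-51130/171 = -299.01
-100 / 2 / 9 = -50/9 = -5.56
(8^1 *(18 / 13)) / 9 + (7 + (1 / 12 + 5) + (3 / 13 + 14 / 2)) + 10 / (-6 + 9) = 3725/156 = 23.88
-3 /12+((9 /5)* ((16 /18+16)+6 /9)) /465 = -1693/9300 = -0.18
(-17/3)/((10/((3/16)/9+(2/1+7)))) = -7361/1440 = -5.11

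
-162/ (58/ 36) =-2916/29 = -100.55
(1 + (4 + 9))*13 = 182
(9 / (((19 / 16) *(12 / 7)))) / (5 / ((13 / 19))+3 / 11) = 3003/5149 = 0.58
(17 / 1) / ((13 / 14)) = 238/13 = 18.31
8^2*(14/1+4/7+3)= 7872/7 = 1124.57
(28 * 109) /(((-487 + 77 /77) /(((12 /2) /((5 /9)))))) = -3052/45 = -67.82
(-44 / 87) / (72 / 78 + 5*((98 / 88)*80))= -1573/1388346 = 0.00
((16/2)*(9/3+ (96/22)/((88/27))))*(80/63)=16000/363 = 44.08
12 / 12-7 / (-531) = 1.01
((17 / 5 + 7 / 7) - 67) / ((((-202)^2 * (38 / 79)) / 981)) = -3.13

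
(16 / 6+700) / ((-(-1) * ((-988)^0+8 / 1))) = 78.07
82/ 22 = 41/11 = 3.73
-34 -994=-1028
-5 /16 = -0.31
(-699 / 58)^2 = 145.24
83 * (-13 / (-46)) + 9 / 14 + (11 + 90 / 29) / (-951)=106940671/4440219 = 24.08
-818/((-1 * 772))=409/386 = 1.06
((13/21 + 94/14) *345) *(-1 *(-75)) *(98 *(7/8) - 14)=27229125/2 = 13614562.50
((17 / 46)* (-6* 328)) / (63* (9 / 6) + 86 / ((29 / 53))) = -970224/335731 = -2.89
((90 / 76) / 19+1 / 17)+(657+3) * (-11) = -89107753/12274 = -7259.88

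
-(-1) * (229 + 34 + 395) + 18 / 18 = 659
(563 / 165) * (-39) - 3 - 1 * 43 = -9849/55 = -179.07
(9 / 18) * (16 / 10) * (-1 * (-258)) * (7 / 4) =1806/5 = 361.20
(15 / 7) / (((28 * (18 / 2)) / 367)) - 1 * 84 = -47557/588 = -80.88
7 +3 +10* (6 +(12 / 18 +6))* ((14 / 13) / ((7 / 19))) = 380.26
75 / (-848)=-75/848 = -0.09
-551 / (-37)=551/37 = 14.89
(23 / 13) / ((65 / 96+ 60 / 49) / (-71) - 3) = -7681632/13141661 = -0.58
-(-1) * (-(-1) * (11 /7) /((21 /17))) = 187/147 = 1.27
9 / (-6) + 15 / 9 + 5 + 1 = 37/6 = 6.17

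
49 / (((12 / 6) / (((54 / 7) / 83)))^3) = 19683/4002509 = 0.00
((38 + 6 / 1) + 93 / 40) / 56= 1853/2240 = 0.83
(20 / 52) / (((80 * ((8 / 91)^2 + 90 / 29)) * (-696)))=-637/286904064 = 0.00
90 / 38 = 45/19 = 2.37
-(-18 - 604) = 622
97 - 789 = -692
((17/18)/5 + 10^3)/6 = 90017/540 = 166.70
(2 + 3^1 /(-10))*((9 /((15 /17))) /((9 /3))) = 289/50 = 5.78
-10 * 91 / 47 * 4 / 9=-3640/423 = -8.61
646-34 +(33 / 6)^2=2569/4 = 642.25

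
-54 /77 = -0.70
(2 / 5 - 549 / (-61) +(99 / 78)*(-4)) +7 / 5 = 372/65 = 5.72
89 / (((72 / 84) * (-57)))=-623/342 = -1.82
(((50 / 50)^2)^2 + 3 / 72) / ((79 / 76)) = 475/474 = 1.00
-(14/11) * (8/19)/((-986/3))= 168/103037 = 0.00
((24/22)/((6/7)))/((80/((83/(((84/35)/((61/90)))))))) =35441/95040 = 0.37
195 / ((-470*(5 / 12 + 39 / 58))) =-6786/17813 = -0.38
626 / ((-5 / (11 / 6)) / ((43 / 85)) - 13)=-296098/8699 = -34.04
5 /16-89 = -1419/16 = -88.69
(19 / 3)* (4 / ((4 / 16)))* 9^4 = 664848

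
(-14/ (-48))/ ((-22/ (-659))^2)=3039967/11616 = 261.71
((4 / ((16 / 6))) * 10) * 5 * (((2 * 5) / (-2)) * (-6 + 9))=-1125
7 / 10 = 0.70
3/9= 1/3 = 0.33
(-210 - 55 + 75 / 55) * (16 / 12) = -11600/33 = -351.52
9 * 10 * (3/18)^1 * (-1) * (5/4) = -75/4 = -18.75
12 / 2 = 6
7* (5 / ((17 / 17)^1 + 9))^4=7/16 = 0.44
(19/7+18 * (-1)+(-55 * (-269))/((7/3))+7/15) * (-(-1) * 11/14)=7306409/1470 = 4970.35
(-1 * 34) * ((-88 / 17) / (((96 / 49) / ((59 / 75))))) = 31801/450 = 70.67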